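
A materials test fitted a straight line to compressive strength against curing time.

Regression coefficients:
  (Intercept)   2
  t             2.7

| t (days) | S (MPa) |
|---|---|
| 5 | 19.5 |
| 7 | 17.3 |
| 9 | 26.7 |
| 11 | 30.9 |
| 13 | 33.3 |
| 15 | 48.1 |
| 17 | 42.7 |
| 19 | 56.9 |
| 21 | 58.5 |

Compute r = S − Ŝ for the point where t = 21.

r = -0.2

Ŝ = 2 + 2.7·21 = 58.7
r = 58.5 − 58.7 = -0.2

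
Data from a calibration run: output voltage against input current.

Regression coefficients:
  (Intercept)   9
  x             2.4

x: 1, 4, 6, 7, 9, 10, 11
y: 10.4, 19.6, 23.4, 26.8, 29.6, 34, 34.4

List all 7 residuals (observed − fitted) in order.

x=1: ŷ = 9 + 2.4·1 = 11.4; r = 10.4 − 11.4 = -1
x=4: ŷ = 9 + 2.4·4 = 18.6; r = 19.6 − 18.6 = 1
x=6: ŷ = 9 + 2.4·6 = 23.4; r = 23.4 − 23.4 = 0
x=7: ŷ = 9 + 2.4·7 = 25.8; r = 26.8 − 25.8 = 1
x=9: ŷ = 9 + 2.4·9 = 30.6; r = 29.6 − 30.6 = -1
x=10: ŷ = 9 + 2.4·10 = 33; r = 34 − 33 = 1
x=11: ŷ = 9 + 2.4·11 = 35.4; r = 34.4 − 35.4 = -1

-1, 1, 0, 1, -1, 1, -1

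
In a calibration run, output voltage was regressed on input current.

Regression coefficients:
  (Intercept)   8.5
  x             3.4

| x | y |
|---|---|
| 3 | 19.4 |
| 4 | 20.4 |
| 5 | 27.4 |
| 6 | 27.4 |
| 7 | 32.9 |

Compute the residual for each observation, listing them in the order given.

x=3: ŷ = 8.5 + 3.4·3 = 18.7; r = 19.4 − 18.7 = 0.7
x=4: ŷ = 8.5 + 3.4·4 = 22.1; r = 20.4 − 22.1 = -1.7
x=5: ŷ = 8.5 + 3.4·5 = 25.5; r = 27.4 − 25.5 = 1.9
x=6: ŷ = 8.5 + 3.4·6 = 28.9; r = 27.4 − 28.9 = -1.5
x=7: ŷ = 8.5 + 3.4·7 = 32.3; r = 32.9 − 32.3 = 0.6

0.7, -1.7, 1.9, -1.5, 0.6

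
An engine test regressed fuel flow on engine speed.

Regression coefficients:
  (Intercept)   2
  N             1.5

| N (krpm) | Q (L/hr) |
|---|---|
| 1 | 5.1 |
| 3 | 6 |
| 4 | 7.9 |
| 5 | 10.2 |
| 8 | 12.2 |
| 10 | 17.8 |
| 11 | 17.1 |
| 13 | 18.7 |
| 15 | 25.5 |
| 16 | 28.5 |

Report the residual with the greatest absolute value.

e = -2.8

N=1: Q̂ = 2 + 1.5·1 = 3.5; e = 5.1 − 3.5 = 1.6
N=3: Q̂ = 2 + 1.5·3 = 6.5; e = 6 − 6.5 = -0.5
N=4: Q̂ = 2 + 1.5·4 = 8; e = 7.9 − 8 = -0.1
N=5: Q̂ = 2 + 1.5·5 = 9.5; e = 10.2 − 9.5 = 0.7
N=8: Q̂ = 2 + 1.5·8 = 14; e = 12.2 − 14 = -1.8
N=10: Q̂ = 2 + 1.5·10 = 17; e = 17.8 − 17 = 0.8
N=11: Q̂ = 2 + 1.5·11 = 18.5; e = 17.1 − 18.5 = -1.4
N=13: Q̂ = 2 + 1.5·13 = 21.5; e = 18.7 − 21.5 = -2.8
N=15: Q̂ = 2 + 1.5·15 = 24.5; e = 25.5 − 24.5 = 1
N=16: Q̂ = 2 + 1.5·16 = 26; e = 28.5 − 26 = 2.5
Largest |e| is 2.8 at N = 13, residual -2.8.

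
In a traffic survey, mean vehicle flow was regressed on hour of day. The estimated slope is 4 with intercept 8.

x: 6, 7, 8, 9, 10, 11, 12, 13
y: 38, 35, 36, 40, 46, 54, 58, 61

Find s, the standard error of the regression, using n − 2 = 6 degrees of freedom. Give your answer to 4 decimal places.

x=6: ŷ = 8 + 4·6 = 32; e = 38 − 32 = 6
x=7: ŷ = 8 + 4·7 = 36; e = 35 − 36 = -1
x=8: ŷ = 8 + 4·8 = 40; e = 36 − 40 = -4
x=9: ŷ = 8 + 4·9 = 44; e = 40 − 44 = -4
x=10: ŷ = 8 + 4·10 = 48; e = 46 − 48 = -2
x=11: ŷ = 8 + 4·11 = 52; e = 54 − 52 = 2
x=12: ŷ = 8 + 4·12 = 56; e = 58 − 56 = 2
x=13: ŷ = 8 + 4·13 = 60; e = 61 − 60 = 1
SSE = 36 + 1 + 16 + 16 + 4 + 4 + 4 + 1 = 82
s = √(82/6) = √13.6667 ≈ 3.6968

s = 3.6968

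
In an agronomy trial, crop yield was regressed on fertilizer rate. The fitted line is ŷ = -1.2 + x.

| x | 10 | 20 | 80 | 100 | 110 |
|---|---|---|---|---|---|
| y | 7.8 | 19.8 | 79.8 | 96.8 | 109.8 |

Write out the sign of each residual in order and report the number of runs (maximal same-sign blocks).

x=10: ŷ = -1.2 + 10 = 8.8; e = 7.8 − 8.8 = -1
x=20: ŷ = -1.2 + 20 = 18.8; e = 19.8 − 18.8 = 1
x=80: ŷ = -1.2 + 80 = 78.8; e = 79.8 − 78.8 = 1
x=100: ŷ = -1.2 + 100 = 98.8; e = 96.8 − 98.8 = -2
x=110: ŷ = -1.2 + 110 = 108.8; e = 109.8 − 108.8 = 1
Signs: − + + − +
Runs: −×1, +×2, −×1, +×1 → 4

4 runs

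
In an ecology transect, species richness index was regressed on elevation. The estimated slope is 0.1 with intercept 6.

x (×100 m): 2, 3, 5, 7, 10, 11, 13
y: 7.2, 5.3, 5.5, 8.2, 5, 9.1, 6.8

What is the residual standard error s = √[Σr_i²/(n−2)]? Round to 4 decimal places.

x=2: ŷ = 6 + 0.1·2 = 6.2; r = 7.2 − 6.2 = 1
x=3: ŷ = 6 + 0.1·3 = 6.3; r = 5.3 − 6.3 = -1
x=5: ŷ = 6 + 0.1·5 = 6.5; r = 5.5 − 6.5 = -1
x=7: ŷ = 6 + 0.1·7 = 6.7; r = 8.2 − 6.7 = 1.5
x=10: ŷ = 6 + 0.1·10 = 7; r = 5 − 7 = -2
x=11: ŷ = 6 + 0.1·11 = 7.1; r = 9.1 − 7.1 = 2
x=13: ŷ = 6 + 0.1·13 = 7.3; r = 6.8 − 7.3 = -0.5
SSE = 1 + 1 + 1 + 2.25 + 4 + 4 + 0.25 = 13.5
s = √(13.5/5) = √2.7 ≈ 1.6432

s = 1.6432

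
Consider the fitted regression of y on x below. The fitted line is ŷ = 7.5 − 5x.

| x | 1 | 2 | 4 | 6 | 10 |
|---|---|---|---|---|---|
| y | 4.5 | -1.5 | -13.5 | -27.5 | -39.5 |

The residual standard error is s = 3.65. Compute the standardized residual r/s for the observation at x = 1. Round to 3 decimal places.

0.548

ŷ = 7.5 − 5·1 = 2.5
r = 4.5 − 2.5 = 2
r/s = 2 / 3.65 = 0.548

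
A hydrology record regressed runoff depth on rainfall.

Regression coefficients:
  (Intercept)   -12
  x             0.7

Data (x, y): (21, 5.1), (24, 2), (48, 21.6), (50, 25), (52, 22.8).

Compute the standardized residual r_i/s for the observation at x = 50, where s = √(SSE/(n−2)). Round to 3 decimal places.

x=21: ŷ = -12 + 0.7·21 = 2.7; r = 5.1 − 2.7 = 2.4
x=24: ŷ = -12 + 0.7·24 = 4.8; r = 2 − 4.8 = -2.8
x=48: ŷ = -12 + 0.7·48 = 21.6; r = 21.6 − 21.6 = 0
x=50: ŷ = -12 + 0.7·50 = 23; r = 25 − 23 = 2
x=52: ŷ = -12 + 0.7·52 = 24.4; r = 22.8 − 24.4 = -1.6
SSE = 5.76 + 7.84 + 0 + 4 + 2.56 = 20.16
s = √(20.16/3) = 2.5923
r/s = 2 / 2.5923 = 0.772

0.772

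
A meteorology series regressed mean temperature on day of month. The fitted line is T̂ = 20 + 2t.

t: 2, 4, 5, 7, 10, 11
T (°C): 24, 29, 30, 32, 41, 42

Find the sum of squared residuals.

SSE = 6

t=2: T̂ = 20 + 2·2 = 24; r = 24 − 24 = 0
t=4: T̂ = 20 + 2·4 = 28; r = 29 − 28 = 1
t=5: T̂ = 20 + 2·5 = 30; r = 30 − 30 = 0
t=7: T̂ = 20 + 2·7 = 34; r = 32 − 34 = -2
t=10: T̂ = 20 + 2·10 = 40; r = 41 − 40 = 1
t=11: T̂ = 20 + 2·11 = 42; r = 42 − 42 = 0
SSE = 0 + 1 + 0 + 4 + 1 + 0 = 6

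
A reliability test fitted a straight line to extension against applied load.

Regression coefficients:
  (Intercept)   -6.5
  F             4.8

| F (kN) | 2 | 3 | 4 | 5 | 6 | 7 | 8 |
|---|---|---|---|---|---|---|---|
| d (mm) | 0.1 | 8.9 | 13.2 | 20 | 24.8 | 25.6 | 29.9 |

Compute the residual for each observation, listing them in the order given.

F=2: ŷ = -6.5 + 4.8·2 = 3.1; e = 0.1 − 3.1 = -3
F=3: ŷ = -6.5 + 4.8·3 = 7.9; e = 8.9 − 7.9 = 1
F=4: ŷ = -6.5 + 4.8·4 = 12.7; e = 13.2 − 12.7 = 0.5
F=5: ŷ = -6.5 + 4.8·5 = 17.5; e = 20 − 17.5 = 2.5
F=6: ŷ = -6.5 + 4.8·6 = 22.3; e = 24.8 − 22.3 = 2.5
F=7: ŷ = -6.5 + 4.8·7 = 27.1; e = 25.6 − 27.1 = -1.5
F=8: ŷ = -6.5 + 4.8·8 = 31.9; e = 29.9 − 31.9 = -2

-3, 1, 0.5, 2.5, 2.5, -1.5, -2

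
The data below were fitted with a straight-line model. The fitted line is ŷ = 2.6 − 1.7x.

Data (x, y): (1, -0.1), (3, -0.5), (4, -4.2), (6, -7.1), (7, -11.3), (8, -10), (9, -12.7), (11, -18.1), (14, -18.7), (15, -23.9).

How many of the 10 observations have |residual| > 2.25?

x=1: ŷ = 2.6 − 1.7·1 = 0.9; r = -0.1 − 0.9 = -1
x=3: ŷ = 2.6 − 1.7·3 = -2.5; r = -0.5 − (-2.5) = 2
x=4: ŷ = 2.6 − 1.7·4 = -4.2; r = -4.2 − (-4.2) = 0
x=6: ŷ = 2.6 − 1.7·6 = -7.6; r = -7.1 − (-7.6) = 0.5
x=7: ŷ = 2.6 − 1.7·7 = -9.3; r = -11.3 − (-9.3) = -2
x=8: ŷ = 2.6 − 1.7·8 = -11; r = -10 − (-11) = 1
x=9: ŷ = 2.6 − 1.7·9 = -12.7; r = -12.7 − (-12.7) = 0
x=11: ŷ = 2.6 − 1.7·11 = -16.1; r = -18.1 − (-16.1) = -2
x=14: ŷ = 2.6 − 1.7·14 = -21.2; r = -18.7 − (-21.2) = 2.5
x=15: ŷ = 2.6 − 1.7·15 = -22.9; r = -23.9 − (-22.9) = -1
|r| > 2.25: x=14 (|r|=2.5) → 1

1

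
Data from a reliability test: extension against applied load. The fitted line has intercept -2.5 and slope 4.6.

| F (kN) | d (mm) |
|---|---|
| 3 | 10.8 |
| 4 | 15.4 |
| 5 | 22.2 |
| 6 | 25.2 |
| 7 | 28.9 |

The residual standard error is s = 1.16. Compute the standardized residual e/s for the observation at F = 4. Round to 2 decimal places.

d̂ = -2.5 + 4.6·4 = 15.9
e = 15.4 − 15.9 = -0.5
e/s = -0.5 / 1.16 = -0.43

-0.43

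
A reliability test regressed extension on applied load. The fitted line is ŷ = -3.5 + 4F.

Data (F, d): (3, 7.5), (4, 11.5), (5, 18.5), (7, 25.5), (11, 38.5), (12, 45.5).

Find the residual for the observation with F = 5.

ŷ = -3.5 + 4·5 = 16.5
e = 18.5 − 16.5 = 2

e = 2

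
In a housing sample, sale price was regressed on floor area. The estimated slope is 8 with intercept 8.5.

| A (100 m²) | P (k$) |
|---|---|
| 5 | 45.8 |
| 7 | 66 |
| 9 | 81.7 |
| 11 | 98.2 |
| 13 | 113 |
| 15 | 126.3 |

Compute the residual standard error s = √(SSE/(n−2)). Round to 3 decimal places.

s = 2.177

A=5: ŷ = 8.5 + 8·5 = 48.5; r = 45.8 − 48.5 = -2.7
A=7: ŷ = 8.5 + 8·7 = 64.5; r = 66 − 64.5 = 1.5
A=9: ŷ = 8.5 + 8·9 = 80.5; r = 81.7 − 80.5 = 1.2
A=11: ŷ = 8.5 + 8·11 = 96.5; r = 98.2 − 96.5 = 1.7
A=13: ŷ = 8.5 + 8·13 = 112.5; r = 113 − 112.5 = 0.5
A=15: ŷ = 8.5 + 8·15 = 128.5; r = 126.3 − 128.5 = -2.2
SSE = 7.29 + 2.25 + 1.44 + 2.89 + 0.25 + 4.84 = 18.96
s = √(18.96/4) = √4.74 ≈ 2.177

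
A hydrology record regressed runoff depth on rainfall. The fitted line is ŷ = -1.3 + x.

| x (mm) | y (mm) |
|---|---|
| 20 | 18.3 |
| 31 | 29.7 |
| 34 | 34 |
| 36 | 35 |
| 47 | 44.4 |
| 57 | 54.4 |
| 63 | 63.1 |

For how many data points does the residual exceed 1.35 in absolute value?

x=20: ŷ = -1.3 + 20 = 18.7; r = 18.3 − 18.7 = -0.4
x=31: ŷ = -1.3 + 31 = 29.7; r = 29.7 − 29.7 = 0
x=34: ŷ = -1.3 + 34 = 32.7; r = 34 − 32.7 = 1.3
x=36: ŷ = -1.3 + 36 = 34.7; r = 35 − 34.7 = 0.3
x=47: ŷ = -1.3 + 47 = 45.7; r = 44.4 − 45.7 = -1.3
x=57: ŷ = -1.3 + 57 = 55.7; r = 54.4 − 55.7 = -1.3
x=63: ŷ = -1.3 + 63 = 61.7; r = 63.1 − 61.7 = 1.4
|r| > 1.35: x=63 (|r|=1.4) → 1

1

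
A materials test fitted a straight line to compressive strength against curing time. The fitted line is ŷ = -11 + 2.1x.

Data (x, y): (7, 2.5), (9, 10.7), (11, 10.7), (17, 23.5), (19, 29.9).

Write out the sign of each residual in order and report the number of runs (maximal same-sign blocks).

4 runs

x=7: ŷ = -11 + 2.1·7 = 3.7; r = 2.5 − 3.7 = -1.2
x=9: ŷ = -11 + 2.1·9 = 7.9; r = 10.7 − 7.9 = 2.8
x=11: ŷ = -11 + 2.1·11 = 12.1; r = 10.7 − 12.1 = -1.4
x=17: ŷ = -11 + 2.1·17 = 24.7; r = 23.5 − 24.7 = -1.2
x=19: ŷ = -11 + 2.1·19 = 28.9; r = 29.9 − 28.9 = 1
Signs: − + − − +
Runs: −×1, +×1, −×2, +×1 → 4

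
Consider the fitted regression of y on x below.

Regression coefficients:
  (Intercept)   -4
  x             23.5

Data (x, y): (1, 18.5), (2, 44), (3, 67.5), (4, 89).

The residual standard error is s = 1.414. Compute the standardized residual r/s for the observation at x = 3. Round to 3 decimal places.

ŷ = -4 + 23.5·3 = 66.5
r = 67.5 − 66.5 = 1
r/s = 1 / 1.414 = 0.707

0.707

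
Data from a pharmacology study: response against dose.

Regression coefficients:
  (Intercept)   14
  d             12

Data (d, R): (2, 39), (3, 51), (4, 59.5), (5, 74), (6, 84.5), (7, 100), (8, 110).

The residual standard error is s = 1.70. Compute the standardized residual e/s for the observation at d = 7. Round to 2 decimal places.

R̂ = 14 + 12·7 = 98
e = 100 − 98 = 2
e/s = 2 / 1.70 = 1.18

1.18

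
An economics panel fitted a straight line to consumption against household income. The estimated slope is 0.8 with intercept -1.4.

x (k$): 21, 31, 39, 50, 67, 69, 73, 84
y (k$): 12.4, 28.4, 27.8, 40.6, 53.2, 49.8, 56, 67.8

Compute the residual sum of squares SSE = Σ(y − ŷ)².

x=21: ŷ = -1.4 + 0.8·21 = 15.4; e = 12.4 − 15.4 = -3
x=31: ŷ = -1.4 + 0.8·31 = 23.4; e = 28.4 − 23.4 = 5
x=39: ŷ = -1.4 + 0.8·39 = 29.8; e = 27.8 − 29.8 = -2
x=50: ŷ = -1.4 + 0.8·50 = 38.6; e = 40.6 − 38.6 = 2
x=67: ŷ = -1.4 + 0.8·67 = 52.2; e = 53.2 − 52.2 = 1
x=69: ŷ = -1.4 + 0.8·69 = 53.8; e = 49.8 − 53.8 = -4
x=73: ŷ = -1.4 + 0.8·73 = 57; e = 56 − 57 = -1
x=84: ŷ = -1.4 + 0.8·84 = 65.8; e = 67.8 − 65.8 = 2
SSE = 9 + 25 + 4 + 4 + 1 + 16 + 1 + 4 = 64

SSE = 64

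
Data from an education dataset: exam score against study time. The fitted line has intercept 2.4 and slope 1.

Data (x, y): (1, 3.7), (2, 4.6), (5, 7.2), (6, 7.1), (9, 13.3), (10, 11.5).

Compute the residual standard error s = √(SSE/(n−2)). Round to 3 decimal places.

s = 1.253

x=1: ŷ = 2.4 + 1 = 3.4; e = 3.7 − 3.4 = 0.3
x=2: ŷ = 2.4 + 2 = 4.4; e = 4.6 − 4.4 = 0.2
x=5: ŷ = 2.4 + 5 = 7.4; e = 7.2 − 7.4 = -0.2
x=6: ŷ = 2.4 + 6 = 8.4; e = 7.1 − 8.4 = -1.3
x=9: ŷ = 2.4 + 9 = 11.4; e = 13.3 − 11.4 = 1.9
x=10: ŷ = 2.4 + 10 = 12.4; e = 11.5 − 12.4 = -0.9
SSE = 0.09 + 0.04 + 0.04 + 1.69 + 3.61 + 0.81 = 6.28
s = √(6.28/4) = √1.57 ≈ 1.253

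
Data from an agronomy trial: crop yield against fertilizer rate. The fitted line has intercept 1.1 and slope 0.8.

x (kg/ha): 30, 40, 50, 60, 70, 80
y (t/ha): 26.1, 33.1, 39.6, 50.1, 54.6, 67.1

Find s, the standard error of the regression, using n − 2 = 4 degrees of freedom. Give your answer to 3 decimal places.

s = 1.904

x=30: ŷ = 1.1 + 0.8·30 = 25.1; e = 26.1 − 25.1 = 1
x=40: ŷ = 1.1 + 0.8·40 = 33.1; e = 33.1 − 33.1 = 0
x=50: ŷ = 1.1 + 0.8·50 = 41.1; e = 39.6 − 41.1 = -1.5
x=60: ŷ = 1.1 + 0.8·60 = 49.1; e = 50.1 − 49.1 = 1
x=70: ŷ = 1.1 + 0.8·70 = 57.1; e = 54.6 − 57.1 = -2.5
x=80: ŷ = 1.1 + 0.8·80 = 65.1; e = 67.1 − 65.1 = 2
SSE = 1 + 0 + 2.25 + 1 + 6.25 + 4 = 14.5
s = √(14.5/4) = √3.625 ≈ 1.904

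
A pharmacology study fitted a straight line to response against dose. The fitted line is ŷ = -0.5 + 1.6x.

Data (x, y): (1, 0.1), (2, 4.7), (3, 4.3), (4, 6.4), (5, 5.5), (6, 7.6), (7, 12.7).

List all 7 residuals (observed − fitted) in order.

x=1: ŷ = -0.5 + 1.6·1 = 1.1; r = 0.1 − 1.1 = -1
x=2: ŷ = -0.5 + 1.6·2 = 2.7; r = 4.7 − 2.7 = 2
x=3: ŷ = -0.5 + 1.6·3 = 4.3; r = 4.3 − 4.3 = 0
x=4: ŷ = -0.5 + 1.6·4 = 5.9; r = 6.4 − 5.9 = 0.5
x=5: ŷ = -0.5 + 1.6·5 = 7.5; r = 5.5 − 7.5 = -2
x=6: ŷ = -0.5 + 1.6·6 = 9.1; r = 7.6 − 9.1 = -1.5
x=7: ŷ = -0.5 + 1.6·7 = 10.7; r = 12.7 − 10.7 = 2

-1, 2, 0, 0.5, -2, -1.5, 2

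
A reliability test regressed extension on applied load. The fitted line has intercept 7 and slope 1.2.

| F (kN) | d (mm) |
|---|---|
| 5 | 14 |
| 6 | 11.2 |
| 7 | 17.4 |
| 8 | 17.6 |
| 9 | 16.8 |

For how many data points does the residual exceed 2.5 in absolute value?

1

F=5: ŷ = 7 + 1.2·5 = 13; e = 14 − 13 = 1
F=6: ŷ = 7 + 1.2·6 = 14.2; e = 11.2 − 14.2 = -3
F=7: ŷ = 7 + 1.2·7 = 15.4; e = 17.4 − 15.4 = 2
F=8: ŷ = 7 + 1.2·8 = 16.6; e = 17.6 − 16.6 = 1
F=9: ŷ = 7 + 1.2·9 = 17.8; e = 16.8 − 17.8 = -1
|e| > 2.5: F=6 (|e|=3) → 1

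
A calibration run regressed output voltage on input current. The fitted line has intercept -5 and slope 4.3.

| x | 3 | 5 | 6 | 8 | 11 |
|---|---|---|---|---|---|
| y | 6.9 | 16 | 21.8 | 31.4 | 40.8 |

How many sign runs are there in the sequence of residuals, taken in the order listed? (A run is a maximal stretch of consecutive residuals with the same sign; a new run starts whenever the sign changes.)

3 runs

x=3: ŷ = -5 + 4.3·3 = 7.9; r = 6.9 − 7.9 = -1
x=5: ŷ = -5 + 4.3·5 = 16.5; r = 16 − 16.5 = -0.5
x=6: ŷ = -5 + 4.3·6 = 20.8; r = 21.8 − 20.8 = 1
x=8: ŷ = -5 + 4.3·8 = 29.4; r = 31.4 − 29.4 = 2
x=11: ŷ = -5 + 4.3·11 = 42.3; r = 40.8 − 42.3 = -1.5
Signs: − − + + −
Runs: −×2, +×2, −×1 → 3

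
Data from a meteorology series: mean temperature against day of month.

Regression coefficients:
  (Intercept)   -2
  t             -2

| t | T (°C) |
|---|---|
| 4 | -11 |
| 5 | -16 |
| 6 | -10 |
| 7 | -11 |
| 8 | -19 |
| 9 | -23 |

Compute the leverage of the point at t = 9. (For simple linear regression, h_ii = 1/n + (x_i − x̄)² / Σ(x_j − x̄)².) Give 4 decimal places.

h = 0.5238

t̄ = (4 + 5 + 6 + 7 + 8 + 9)/6 = 6.5
Σ(t − t̄)² = 6.25 + 2.25 + 0.25 + 0.25 + 2.25 + 6.25 = 17.5
h = 1/6 + (2.5)²/17.5 = 0.166667 + 0.357143 = 0.5238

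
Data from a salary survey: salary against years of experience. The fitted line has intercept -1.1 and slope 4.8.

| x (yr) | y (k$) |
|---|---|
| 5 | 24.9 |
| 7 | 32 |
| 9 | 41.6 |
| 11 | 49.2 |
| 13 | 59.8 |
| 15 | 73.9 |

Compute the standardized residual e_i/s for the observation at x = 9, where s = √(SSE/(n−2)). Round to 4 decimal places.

x=5: ŷ = -1.1 + 4.8·5 = 22.9; e = 24.9 − 22.9 = 2
x=7: ŷ = -1.1 + 4.8·7 = 32.5; e = 32 − 32.5 = -0.5
x=9: ŷ = -1.1 + 4.8·9 = 42.1; e = 41.6 − 42.1 = -0.5
x=11: ŷ = -1.1 + 4.8·11 = 51.7; e = 49.2 − 51.7 = -2.5
x=13: ŷ = -1.1 + 4.8·13 = 61.3; e = 59.8 − 61.3 = -1.5
x=15: ŷ = -1.1 + 4.8·15 = 70.9; e = 73.9 − 70.9 = 3
SSE = 4 + 0.25 + 0.25 + 6.25 + 2.25 + 9 = 22
s = √(22/4) = 2.34521
e/s = -0.5 / 2.34521 = -0.2132

-0.2132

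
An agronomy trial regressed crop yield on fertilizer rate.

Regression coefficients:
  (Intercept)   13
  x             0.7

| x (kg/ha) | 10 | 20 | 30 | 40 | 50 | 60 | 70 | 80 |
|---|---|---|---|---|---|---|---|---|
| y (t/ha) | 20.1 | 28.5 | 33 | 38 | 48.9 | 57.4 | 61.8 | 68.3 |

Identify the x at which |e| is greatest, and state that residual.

x=10: ŷ = 13 + 0.7·10 = 20; e = 20.1 − 20 = 0.1
x=20: ŷ = 13 + 0.7·20 = 27; e = 28.5 − 27 = 1.5
x=30: ŷ = 13 + 0.7·30 = 34; e = 33 − 34 = -1
x=40: ŷ = 13 + 0.7·40 = 41; e = 38 − 41 = -3
x=50: ŷ = 13 + 0.7·50 = 48; e = 48.9 − 48 = 0.9
x=60: ŷ = 13 + 0.7·60 = 55; e = 57.4 − 55 = 2.4
x=70: ŷ = 13 + 0.7·70 = 62; e = 61.8 − 62 = -0.2
x=80: ŷ = 13 + 0.7·80 = 69; e = 68.3 − 69 = -0.7
Largest |e| is 3 at x = 40, residual -3.

x = 40, e = -3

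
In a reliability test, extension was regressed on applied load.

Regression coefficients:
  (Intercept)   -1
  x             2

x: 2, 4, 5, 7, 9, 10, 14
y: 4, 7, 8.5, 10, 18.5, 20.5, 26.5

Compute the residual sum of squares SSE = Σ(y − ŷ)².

SSE = 15

x=2: ŷ = -1 + 2·2 = 3; e = 4 − 3 = 1
x=4: ŷ = -1 + 2·4 = 7; e = 7 − 7 = 0
x=5: ŷ = -1 + 2·5 = 9; e = 8.5 − 9 = -0.5
x=7: ŷ = -1 + 2·7 = 13; e = 10 − 13 = -3
x=9: ŷ = -1 + 2·9 = 17; e = 18.5 − 17 = 1.5
x=10: ŷ = -1 + 2·10 = 19; e = 20.5 − 19 = 1.5
x=14: ŷ = -1 + 2·14 = 27; e = 26.5 − 27 = -0.5
SSE = 1 + 0 + 0.25 + 9 + 2.25 + 2.25 + 0.25 = 15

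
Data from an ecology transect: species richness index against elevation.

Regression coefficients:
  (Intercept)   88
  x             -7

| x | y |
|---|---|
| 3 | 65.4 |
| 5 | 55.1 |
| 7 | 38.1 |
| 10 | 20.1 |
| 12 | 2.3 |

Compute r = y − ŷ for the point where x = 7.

r = -0.9

ŷ = 88 − 7·7 = 39
r = 38.1 − 39 = -0.9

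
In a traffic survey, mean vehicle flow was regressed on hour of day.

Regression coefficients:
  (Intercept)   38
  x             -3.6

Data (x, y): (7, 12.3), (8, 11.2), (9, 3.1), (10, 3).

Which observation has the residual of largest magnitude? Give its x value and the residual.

x=7: ŷ = 38 − 3.6·7 = 12.8; e = 12.3 − 12.8 = -0.5
x=8: ŷ = 38 − 3.6·8 = 9.2; e = 11.2 − 9.2 = 2
x=9: ŷ = 38 − 3.6·9 = 5.6; e = 3.1 − 5.6 = -2.5
x=10: ŷ = 38 − 3.6·10 = 2; e = 3 − 2 = 1
Largest |e| is 2.5 at x = 9, residual -2.5.

x = 9, e = -2.5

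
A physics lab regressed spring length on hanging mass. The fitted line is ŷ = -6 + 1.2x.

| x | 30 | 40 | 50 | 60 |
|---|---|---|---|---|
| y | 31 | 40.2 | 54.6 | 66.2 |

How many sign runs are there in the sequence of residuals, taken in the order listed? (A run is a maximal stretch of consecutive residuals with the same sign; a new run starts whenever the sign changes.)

x=30: ŷ = -6 + 1.2·30 = 30; r = 31 − 30 = 1
x=40: ŷ = -6 + 1.2·40 = 42; r = 40.2 − 42 = -1.8
x=50: ŷ = -6 + 1.2·50 = 54; r = 54.6 − 54 = 0.6
x=60: ŷ = -6 + 1.2·60 = 66; r = 66.2 − 66 = 0.2
Signs: + − + +
Runs: +×1, −×1, +×2 → 3

3 runs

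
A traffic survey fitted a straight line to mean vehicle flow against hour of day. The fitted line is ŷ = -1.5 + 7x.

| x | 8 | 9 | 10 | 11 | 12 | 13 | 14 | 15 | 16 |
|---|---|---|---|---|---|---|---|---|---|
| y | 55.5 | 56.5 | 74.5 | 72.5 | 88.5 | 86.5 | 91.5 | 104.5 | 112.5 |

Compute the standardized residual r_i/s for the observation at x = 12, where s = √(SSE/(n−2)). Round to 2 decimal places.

1.31

x=8: ŷ = -1.5 + 7·8 = 54.5; r = 55.5 − 54.5 = 1
x=9: ŷ = -1.5 + 7·9 = 61.5; r = 56.5 − 61.5 = -5
x=10: ŷ = -1.5 + 7·10 = 68.5; r = 74.5 − 68.5 = 6
x=11: ŷ = -1.5 + 7·11 = 75.5; r = 72.5 − 75.5 = -3
x=12: ŷ = -1.5 + 7·12 = 82.5; r = 88.5 − 82.5 = 6
x=13: ŷ = -1.5 + 7·13 = 89.5; r = 86.5 − 89.5 = -3
x=14: ŷ = -1.5 + 7·14 = 96.5; r = 91.5 − 96.5 = -5
x=15: ŷ = -1.5 + 7·15 = 103.5; r = 104.5 − 103.5 = 1
x=16: ŷ = -1.5 + 7·16 = 110.5; r = 112.5 − 110.5 = 2
SSE = 1 + 25 + 36 + 9 + 36 + 9 + 25 + 1 + 4 = 146
s = √(146/7) = 4.56696
r/s = 6 / 4.56696 = 1.31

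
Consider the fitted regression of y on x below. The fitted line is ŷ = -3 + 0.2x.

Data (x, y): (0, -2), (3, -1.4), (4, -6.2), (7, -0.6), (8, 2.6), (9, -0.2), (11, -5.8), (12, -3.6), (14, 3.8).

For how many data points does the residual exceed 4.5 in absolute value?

1

x=0: ŷ = -3 + 0.2·0 = -3; e = -2 − (-3) = 1
x=3: ŷ = -3 + 0.2·3 = -2.4; e = -1.4 − (-2.4) = 1
x=4: ŷ = -3 + 0.2·4 = -2.2; e = -6.2 − (-2.2) = -4
x=7: ŷ = -3 + 0.2·7 = -1.6; e = -0.6 − (-1.6) = 1
x=8: ŷ = -3 + 0.2·8 = -1.4; e = 2.6 − (-1.4) = 4
x=9: ŷ = -3 + 0.2·9 = -1.2; e = -0.2 − (-1.2) = 1
x=11: ŷ = -3 + 0.2·11 = -0.8; e = -5.8 − (-0.8) = -5
x=12: ŷ = -3 + 0.2·12 = -0.6; e = -3.6 − (-0.6) = -3
x=14: ŷ = -3 + 0.2·14 = -0.2; e = 3.8 − (-0.2) = 4
|e| > 4.5: x=11 (|e|=5) → 1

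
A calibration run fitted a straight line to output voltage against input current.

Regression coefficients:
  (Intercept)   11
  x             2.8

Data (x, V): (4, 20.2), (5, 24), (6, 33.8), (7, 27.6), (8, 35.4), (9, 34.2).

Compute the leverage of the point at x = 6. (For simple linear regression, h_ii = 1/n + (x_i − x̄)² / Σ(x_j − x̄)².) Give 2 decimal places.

x̄ = (4 + 5 + 6 + 7 + 8 + 9)/6 = 6.5
Σ(x − x̄)² = 6.25 + 2.25 + 0.25 + 0.25 + 2.25 + 6.25 = 17.5
h = 1/6 + (-0.5)²/17.5 = 0.166667 + 0.0142857 = 0.18

h = 0.18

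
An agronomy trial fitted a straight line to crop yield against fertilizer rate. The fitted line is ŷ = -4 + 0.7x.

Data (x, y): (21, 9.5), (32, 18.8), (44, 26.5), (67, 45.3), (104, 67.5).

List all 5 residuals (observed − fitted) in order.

x=21: ŷ = -4 + 0.7·21 = 10.7; r = 9.5 − 10.7 = -1.2
x=32: ŷ = -4 + 0.7·32 = 18.4; r = 18.8 − 18.4 = 0.4
x=44: ŷ = -4 + 0.7·44 = 26.8; r = 26.5 − 26.8 = -0.3
x=67: ŷ = -4 + 0.7·67 = 42.9; r = 45.3 − 42.9 = 2.4
x=104: ŷ = -4 + 0.7·104 = 68.8; r = 67.5 − 68.8 = -1.3

-1.2, 0.4, -0.3, 2.4, -1.3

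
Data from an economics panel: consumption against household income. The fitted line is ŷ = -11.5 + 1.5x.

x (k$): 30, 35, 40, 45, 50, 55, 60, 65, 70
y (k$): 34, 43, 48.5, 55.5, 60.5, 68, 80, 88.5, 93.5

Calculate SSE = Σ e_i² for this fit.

SSE = 31

x=30: ŷ = -11.5 + 1.5·30 = 33.5; e = 34 − 33.5 = 0.5
x=35: ŷ = -11.5 + 1.5·35 = 41; e = 43 − 41 = 2
x=40: ŷ = -11.5 + 1.5·40 = 48.5; e = 48.5 − 48.5 = 0
x=45: ŷ = -11.5 + 1.5·45 = 56; e = 55.5 − 56 = -0.5
x=50: ŷ = -11.5 + 1.5·50 = 63.5; e = 60.5 − 63.5 = -3
x=55: ŷ = -11.5 + 1.5·55 = 71; e = 68 − 71 = -3
x=60: ŷ = -11.5 + 1.5·60 = 78.5; e = 80 − 78.5 = 1.5
x=65: ŷ = -11.5 + 1.5·65 = 86; e = 88.5 − 86 = 2.5
x=70: ŷ = -11.5 + 1.5·70 = 93.5; e = 93.5 − 93.5 = 0
SSE = 0.25 + 4 + 0 + 0.25 + 9 + 9 + 2.25 + 6.25 + 0 = 31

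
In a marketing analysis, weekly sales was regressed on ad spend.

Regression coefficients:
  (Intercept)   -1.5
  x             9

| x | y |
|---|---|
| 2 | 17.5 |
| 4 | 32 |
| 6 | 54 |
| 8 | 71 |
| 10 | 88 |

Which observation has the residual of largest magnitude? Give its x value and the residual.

x=2: ŷ = -1.5 + 9·2 = 16.5; r = 17.5 − 16.5 = 1
x=4: ŷ = -1.5 + 9·4 = 34.5; r = 32 − 34.5 = -2.5
x=6: ŷ = -1.5 + 9·6 = 52.5; r = 54 − 52.5 = 1.5
x=8: ŷ = -1.5 + 9·8 = 70.5; r = 71 − 70.5 = 0.5
x=10: ŷ = -1.5 + 9·10 = 88.5; r = 88 − 88.5 = -0.5
Largest |r| is 2.5 at x = 4, residual -2.5.

x = 4, r = -2.5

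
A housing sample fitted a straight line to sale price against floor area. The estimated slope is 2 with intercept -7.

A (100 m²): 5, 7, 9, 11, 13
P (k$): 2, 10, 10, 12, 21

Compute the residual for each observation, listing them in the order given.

-1, 3, -1, -3, 2

A=5: P̂ = -7 + 2·5 = 3; r = 2 − 3 = -1
A=7: P̂ = -7 + 2·7 = 7; r = 10 − 7 = 3
A=9: P̂ = -7 + 2·9 = 11; r = 10 − 11 = -1
A=11: P̂ = -7 + 2·11 = 15; r = 12 − 15 = -3
A=13: P̂ = -7 + 2·13 = 19; r = 21 − 19 = 2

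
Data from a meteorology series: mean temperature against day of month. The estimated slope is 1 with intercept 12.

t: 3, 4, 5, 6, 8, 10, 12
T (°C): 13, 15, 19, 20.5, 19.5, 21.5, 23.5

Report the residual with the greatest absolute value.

t=3: ŷ = 12 + 3 = 15; e = 13 − 15 = -2
t=4: ŷ = 12 + 4 = 16; e = 15 − 16 = -1
t=5: ŷ = 12 + 5 = 17; e = 19 − 17 = 2
t=6: ŷ = 12 + 6 = 18; e = 20.5 − 18 = 2.5
t=8: ŷ = 12 + 8 = 20; e = 19.5 − 20 = -0.5
t=10: ŷ = 12 + 10 = 22; e = 21.5 − 22 = -0.5
t=12: ŷ = 12 + 12 = 24; e = 23.5 − 24 = -0.5
Largest |e| is 2.5 at t = 6, residual 2.5.

e = 2.5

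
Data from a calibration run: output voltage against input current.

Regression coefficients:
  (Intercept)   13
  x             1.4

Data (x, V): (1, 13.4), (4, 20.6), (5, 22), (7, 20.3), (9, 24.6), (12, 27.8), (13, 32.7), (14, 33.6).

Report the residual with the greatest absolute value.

x=1: ŷ = 13 + 1.4·1 = 14.4; r = 13.4 − 14.4 = -1
x=4: ŷ = 13 + 1.4·4 = 18.6; r = 20.6 − 18.6 = 2
x=5: ŷ = 13 + 1.4·5 = 20; r = 22 − 20 = 2
x=7: ŷ = 13 + 1.4·7 = 22.8; r = 20.3 − 22.8 = -2.5
x=9: ŷ = 13 + 1.4·9 = 25.6; r = 24.6 − 25.6 = -1
x=12: ŷ = 13 + 1.4·12 = 29.8; r = 27.8 − 29.8 = -2
x=13: ŷ = 13 + 1.4·13 = 31.2; r = 32.7 − 31.2 = 1.5
x=14: ŷ = 13 + 1.4·14 = 32.6; r = 33.6 − 32.6 = 1
Largest |r| is 2.5 at x = 7, residual -2.5.

r = -2.5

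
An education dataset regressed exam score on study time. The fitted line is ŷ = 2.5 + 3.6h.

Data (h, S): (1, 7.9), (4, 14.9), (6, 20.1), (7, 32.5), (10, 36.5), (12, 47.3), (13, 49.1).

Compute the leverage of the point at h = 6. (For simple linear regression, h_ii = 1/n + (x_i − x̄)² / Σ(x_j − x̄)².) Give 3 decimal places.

h = 0.165

h̄ = (1 + 4 + 6 + 7 + 10 + 12 + 13)/7 = 7.57143
Σ(h − h̄)² = 43.1837 + 12.7551 + 2.46939 + 0.326531 + 5.89796 + 19.6122 + 29.4694 = 113.714
h = 1/7 + (-1.57143)²/113.714 = 0.142857 + 0.0217157 = 0.165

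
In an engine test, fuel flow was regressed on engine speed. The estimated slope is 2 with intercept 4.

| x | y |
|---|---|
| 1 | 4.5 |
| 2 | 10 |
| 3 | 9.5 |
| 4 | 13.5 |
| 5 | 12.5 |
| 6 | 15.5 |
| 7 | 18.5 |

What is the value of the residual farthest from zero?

r = 2

x=1: ŷ = 4 + 2·1 = 6; r = 4.5 − 6 = -1.5
x=2: ŷ = 4 + 2·2 = 8; r = 10 − 8 = 2
x=3: ŷ = 4 + 2·3 = 10; r = 9.5 − 10 = -0.5
x=4: ŷ = 4 + 2·4 = 12; r = 13.5 − 12 = 1.5
x=5: ŷ = 4 + 2·5 = 14; r = 12.5 − 14 = -1.5
x=6: ŷ = 4 + 2·6 = 16; r = 15.5 − 16 = -0.5
x=7: ŷ = 4 + 2·7 = 18; r = 18.5 − 18 = 0.5
Largest |r| is 2 at x = 2, residual 2.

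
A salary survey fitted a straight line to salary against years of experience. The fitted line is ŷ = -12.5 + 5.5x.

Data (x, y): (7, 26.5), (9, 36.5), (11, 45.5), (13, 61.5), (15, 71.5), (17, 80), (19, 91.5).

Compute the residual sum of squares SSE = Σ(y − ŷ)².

x=7: ŷ = -12.5 + 5.5·7 = 26; e = 26.5 − 26 = 0.5
x=9: ŷ = -12.5 + 5.5·9 = 37; e = 36.5 − 37 = -0.5
x=11: ŷ = -12.5 + 5.5·11 = 48; e = 45.5 − 48 = -2.5
x=13: ŷ = -12.5 + 5.5·13 = 59; e = 61.5 − 59 = 2.5
x=15: ŷ = -12.5 + 5.5·15 = 70; e = 71.5 − 70 = 1.5
x=17: ŷ = -12.5 + 5.5·17 = 81; e = 80 − 81 = -1
x=19: ŷ = -12.5 + 5.5·19 = 92; e = 91.5 − 92 = -0.5
SSE = 0.25 + 0.25 + 6.25 + 6.25 + 2.25 + 1 + 0.25 = 16.5

SSE = 16.5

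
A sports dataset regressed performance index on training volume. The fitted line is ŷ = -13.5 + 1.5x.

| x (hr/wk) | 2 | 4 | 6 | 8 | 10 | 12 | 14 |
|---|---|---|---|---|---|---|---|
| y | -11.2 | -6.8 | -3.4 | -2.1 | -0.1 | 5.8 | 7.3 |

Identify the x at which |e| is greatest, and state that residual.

x = 10, e = -1.6

x=2: ŷ = -13.5 + 1.5·2 = -10.5; e = -11.2 − (-10.5) = -0.7
x=4: ŷ = -13.5 + 1.5·4 = -7.5; e = -6.8 − (-7.5) = 0.7
x=6: ŷ = -13.5 + 1.5·6 = -4.5; e = -3.4 − (-4.5) = 1.1
x=8: ŷ = -13.5 + 1.5·8 = -1.5; e = -2.1 − (-1.5) = -0.6
x=10: ŷ = -13.5 + 1.5·10 = 1.5; e = -0.1 − 1.5 = -1.6
x=12: ŷ = -13.5 + 1.5·12 = 4.5; e = 5.8 − 4.5 = 1.3
x=14: ŷ = -13.5 + 1.5·14 = 7.5; e = 7.3 − 7.5 = -0.2
Largest |e| is 1.6 at x = 10, residual -1.6.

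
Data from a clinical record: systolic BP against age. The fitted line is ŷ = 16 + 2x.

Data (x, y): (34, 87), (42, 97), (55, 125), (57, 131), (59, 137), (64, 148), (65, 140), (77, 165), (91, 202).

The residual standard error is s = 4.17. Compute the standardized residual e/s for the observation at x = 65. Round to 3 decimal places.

ŷ = 16 + 2·65 = 146
e = 140 − 146 = -6
e/s = -6 / 4.17 = -1.439

-1.439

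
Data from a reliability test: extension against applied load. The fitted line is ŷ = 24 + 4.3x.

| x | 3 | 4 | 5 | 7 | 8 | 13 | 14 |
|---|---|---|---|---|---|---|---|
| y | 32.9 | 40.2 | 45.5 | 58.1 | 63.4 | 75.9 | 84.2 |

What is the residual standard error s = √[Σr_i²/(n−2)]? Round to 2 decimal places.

x=3: ŷ = 24 + 4.3·3 = 36.9; r = 32.9 − 36.9 = -4
x=4: ŷ = 24 + 4.3·4 = 41.2; r = 40.2 − 41.2 = -1
x=5: ŷ = 24 + 4.3·5 = 45.5; r = 45.5 − 45.5 = 0
x=7: ŷ = 24 + 4.3·7 = 54.1; r = 58.1 − 54.1 = 4
x=8: ŷ = 24 + 4.3·8 = 58.4; r = 63.4 − 58.4 = 5
x=13: ŷ = 24 + 4.3·13 = 79.9; r = 75.9 − 79.9 = -4
x=14: ŷ = 24 + 4.3·14 = 84.2; r = 84.2 − 84.2 = 0
SSE = 16 + 1 + 0 + 16 + 25 + 16 + 0 = 74
s = √(74/5) = √14.8 ≈ 3.85

s = 3.85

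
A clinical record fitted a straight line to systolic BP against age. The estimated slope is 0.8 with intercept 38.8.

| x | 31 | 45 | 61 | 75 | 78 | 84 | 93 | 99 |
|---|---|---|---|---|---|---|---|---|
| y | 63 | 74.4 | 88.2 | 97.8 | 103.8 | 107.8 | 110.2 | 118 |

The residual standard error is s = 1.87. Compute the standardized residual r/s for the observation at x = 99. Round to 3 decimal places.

ŷ = 38.8 + 0.8·99 = 118
r = 118 − 118 = 0
r/s = 0 / 1.87 = 0.000

0.000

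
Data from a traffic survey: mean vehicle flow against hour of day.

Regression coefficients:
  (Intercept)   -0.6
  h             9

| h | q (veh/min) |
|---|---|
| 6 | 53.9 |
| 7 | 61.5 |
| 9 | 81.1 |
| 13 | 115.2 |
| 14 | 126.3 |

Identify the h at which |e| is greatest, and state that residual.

h=6: q̂ = -0.6 + 9·6 = 53.4; e = 53.9 − 53.4 = 0.5
h=7: q̂ = -0.6 + 9·7 = 62.4; e = 61.5 − 62.4 = -0.9
h=9: q̂ = -0.6 + 9·9 = 80.4; e = 81.1 − 80.4 = 0.7
h=13: q̂ = -0.6 + 9·13 = 116.4; e = 115.2 − 116.4 = -1.2
h=14: q̂ = -0.6 + 9·14 = 125.4; e = 126.3 − 125.4 = 0.9
Largest |e| is 1.2 at h = 13, residual -1.2.

h = 13, e = -1.2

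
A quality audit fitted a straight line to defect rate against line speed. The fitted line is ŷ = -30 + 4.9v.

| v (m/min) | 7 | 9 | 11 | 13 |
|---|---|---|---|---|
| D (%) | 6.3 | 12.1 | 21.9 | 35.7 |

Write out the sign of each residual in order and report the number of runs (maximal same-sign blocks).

3 runs

v=7: ŷ = -30 + 4.9·7 = 4.3; r = 6.3 − 4.3 = 2
v=9: ŷ = -30 + 4.9·9 = 14.1; r = 12.1 − 14.1 = -2
v=11: ŷ = -30 + 4.9·11 = 23.9; r = 21.9 − 23.9 = -2
v=13: ŷ = -30 + 4.9·13 = 33.7; r = 35.7 − 33.7 = 2
Signs: + − − +
Runs: +×1, −×2, +×1 → 3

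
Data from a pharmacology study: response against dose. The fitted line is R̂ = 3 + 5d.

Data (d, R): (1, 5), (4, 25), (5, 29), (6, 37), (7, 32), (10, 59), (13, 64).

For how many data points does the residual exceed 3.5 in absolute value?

4

d=1: R̂ = 3 + 5·1 = 8; e = 5 − 8 = -3
d=4: R̂ = 3 + 5·4 = 23; e = 25 − 23 = 2
d=5: R̂ = 3 + 5·5 = 28; e = 29 − 28 = 1
d=6: R̂ = 3 + 5·6 = 33; e = 37 − 33 = 4
d=7: R̂ = 3 + 5·7 = 38; e = 32 − 38 = -6
d=10: R̂ = 3 + 5·10 = 53; e = 59 − 53 = 6
d=13: R̂ = 3 + 5·13 = 68; e = 64 − 68 = -4
|e| > 3.5: d=6 (|e|=4), d=7 (|e|=6), d=10 (|e|=6), d=13 (|e|=4) → 4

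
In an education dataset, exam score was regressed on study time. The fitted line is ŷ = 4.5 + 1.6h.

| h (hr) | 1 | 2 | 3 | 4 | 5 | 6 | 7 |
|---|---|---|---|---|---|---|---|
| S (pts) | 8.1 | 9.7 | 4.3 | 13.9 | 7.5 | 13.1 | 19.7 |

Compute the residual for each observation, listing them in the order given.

h=1: ŷ = 4.5 + 1.6·1 = 6.1; e = 8.1 − 6.1 = 2
h=2: ŷ = 4.5 + 1.6·2 = 7.7; e = 9.7 − 7.7 = 2
h=3: ŷ = 4.5 + 1.6·3 = 9.3; e = 4.3 − 9.3 = -5
h=4: ŷ = 4.5 + 1.6·4 = 10.9; e = 13.9 − 10.9 = 3
h=5: ŷ = 4.5 + 1.6·5 = 12.5; e = 7.5 − 12.5 = -5
h=6: ŷ = 4.5 + 1.6·6 = 14.1; e = 13.1 − 14.1 = -1
h=7: ŷ = 4.5 + 1.6·7 = 15.7; e = 19.7 − 15.7 = 4

2, 2, -5, 3, -5, -1, 4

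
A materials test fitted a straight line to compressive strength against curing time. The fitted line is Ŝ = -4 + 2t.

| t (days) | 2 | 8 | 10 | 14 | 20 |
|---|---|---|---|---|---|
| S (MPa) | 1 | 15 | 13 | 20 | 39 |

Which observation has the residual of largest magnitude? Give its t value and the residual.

t=2: Ŝ = -4 + 2·2 = 0; e = 1 − 0 = 1
t=8: Ŝ = -4 + 2·8 = 12; e = 15 − 12 = 3
t=10: Ŝ = -4 + 2·10 = 16; e = 13 − 16 = -3
t=14: Ŝ = -4 + 2·14 = 24; e = 20 − 24 = -4
t=20: Ŝ = -4 + 2·20 = 36; e = 39 − 36 = 3
Largest |e| is 4 at t = 14, residual -4.

t = 14, e = -4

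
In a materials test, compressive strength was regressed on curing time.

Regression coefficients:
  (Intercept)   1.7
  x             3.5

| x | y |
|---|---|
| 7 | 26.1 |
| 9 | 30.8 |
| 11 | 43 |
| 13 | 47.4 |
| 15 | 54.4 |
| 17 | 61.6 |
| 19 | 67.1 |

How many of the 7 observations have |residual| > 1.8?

x=7: ŷ = 1.7 + 3.5·7 = 26.2; r = 26.1 − 26.2 = -0.1
x=9: ŷ = 1.7 + 3.5·9 = 33.2; r = 30.8 − 33.2 = -2.4
x=11: ŷ = 1.7 + 3.5·11 = 40.2; r = 43 − 40.2 = 2.8
x=13: ŷ = 1.7 + 3.5·13 = 47.2; r = 47.4 − 47.2 = 0.2
x=15: ŷ = 1.7 + 3.5·15 = 54.2; r = 54.4 − 54.2 = 0.2
x=17: ŷ = 1.7 + 3.5·17 = 61.2; r = 61.6 − 61.2 = 0.4
x=19: ŷ = 1.7 + 3.5·19 = 68.2; r = 67.1 − 68.2 = -1.1
|r| > 1.8: x=9 (|r|=2.4), x=11 (|r|=2.8) → 2

2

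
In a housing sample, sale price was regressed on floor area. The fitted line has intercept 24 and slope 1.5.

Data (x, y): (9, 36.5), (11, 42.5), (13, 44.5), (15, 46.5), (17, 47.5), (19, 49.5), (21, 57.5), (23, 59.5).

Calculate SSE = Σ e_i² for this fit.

SSE = 24

x=9: ŷ = 24 + 1.5·9 = 37.5; e = 36.5 − 37.5 = -1
x=11: ŷ = 24 + 1.5·11 = 40.5; e = 42.5 − 40.5 = 2
x=13: ŷ = 24 + 1.5·13 = 43.5; e = 44.5 − 43.5 = 1
x=15: ŷ = 24 + 1.5·15 = 46.5; e = 46.5 − 46.5 = 0
x=17: ŷ = 24 + 1.5·17 = 49.5; e = 47.5 − 49.5 = -2
x=19: ŷ = 24 + 1.5·19 = 52.5; e = 49.5 − 52.5 = -3
x=21: ŷ = 24 + 1.5·21 = 55.5; e = 57.5 − 55.5 = 2
x=23: ŷ = 24 + 1.5·23 = 58.5; e = 59.5 − 58.5 = 1
SSE = 1 + 4 + 1 + 0 + 4 + 9 + 4 + 1 = 24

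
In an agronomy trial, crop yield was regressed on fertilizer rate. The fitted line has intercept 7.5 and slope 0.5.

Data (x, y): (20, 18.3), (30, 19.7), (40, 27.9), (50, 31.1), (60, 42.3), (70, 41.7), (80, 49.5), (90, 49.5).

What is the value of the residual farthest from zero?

x=20: ŷ = 7.5 + 0.5·20 = 17.5; e = 18.3 − 17.5 = 0.8
x=30: ŷ = 7.5 + 0.5·30 = 22.5; e = 19.7 − 22.5 = -2.8
x=40: ŷ = 7.5 + 0.5·40 = 27.5; e = 27.9 − 27.5 = 0.4
x=50: ŷ = 7.5 + 0.5·50 = 32.5; e = 31.1 − 32.5 = -1.4
x=60: ŷ = 7.5 + 0.5·60 = 37.5; e = 42.3 − 37.5 = 4.8
x=70: ŷ = 7.5 + 0.5·70 = 42.5; e = 41.7 − 42.5 = -0.8
x=80: ŷ = 7.5 + 0.5·80 = 47.5; e = 49.5 − 47.5 = 2
x=90: ŷ = 7.5 + 0.5·90 = 52.5; e = 49.5 − 52.5 = -3
Largest |e| is 4.8 at x = 60, residual 4.8.

e = 4.8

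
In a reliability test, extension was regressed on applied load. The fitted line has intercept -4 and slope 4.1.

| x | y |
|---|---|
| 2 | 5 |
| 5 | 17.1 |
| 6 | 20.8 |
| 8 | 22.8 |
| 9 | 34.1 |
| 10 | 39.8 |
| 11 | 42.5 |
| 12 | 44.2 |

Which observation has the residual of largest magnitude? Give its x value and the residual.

x = 8, r = -6

x=2: ŷ = -4 + 4.1·2 = 4.2; r = 5 − 4.2 = 0.8
x=5: ŷ = -4 + 4.1·5 = 16.5; r = 17.1 − 16.5 = 0.6
x=6: ŷ = -4 + 4.1·6 = 20.6; r = 20.8 − 20.6 = 0.2
x=8: ŷ = -4 + 4.1·8 = 28.8; r = 22.8 − 28.8 = -6
x=9: ŷ = -4 + 4.1·9 = 32.9; r = 34.1 − 32.9 = 1.2
x=10: ŷ = -4 + 4.1·10 = 37; r = 39.8 − 37 = 2.8
x=11: ŷ = -4 + 4.1·11 = 41.1; r = 42.5 − 41.1 = 1.4
x=12: ŷ = -4 + 4.1·12 = 45.2; r = 44.2 − 45.2 = -1
Largest |r| is 6 at x = 8, residual -6.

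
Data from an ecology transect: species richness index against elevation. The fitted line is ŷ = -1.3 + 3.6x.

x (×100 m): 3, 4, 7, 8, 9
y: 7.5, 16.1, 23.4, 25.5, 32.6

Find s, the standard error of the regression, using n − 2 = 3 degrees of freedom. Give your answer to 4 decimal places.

x=3: ŷ = -1.3 + 3.6·3 = 9.5; r = 7.5 − 9.5 = -2
x=4: ŷ = -1.3 + 3.6·4 = 13.1; r = 16.1 − 13.1 = 3
x=7: ŷ = -1.3 + 3.6·7 = 23.9; r = 23.4 − 23.9 = -0.5
x=8: ŷ = -1.3 + 3.6·8 = 27.5; r = 25.5 − 27.5 = -2
x=9: ŷ = -1.3 + 3.6·9 = 31.1; r = 32.6 − 31.1 = 1.5
SSE = 4 + 9 + 0.25 + 4 + 2.25 = 19.5
s = √(19.5/3) = √6.5 ≈ 2.5495

s = 2.5495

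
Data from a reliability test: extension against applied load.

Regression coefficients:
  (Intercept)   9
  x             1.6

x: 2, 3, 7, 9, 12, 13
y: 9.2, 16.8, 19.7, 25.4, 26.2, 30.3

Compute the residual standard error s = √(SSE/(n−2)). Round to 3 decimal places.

x=2: ŷ = 9 + 1.6·2 = 12.2; e = 9.2 − 12.2 = -3
x=3: ŷ = 9 + 1.6·3 = 13.8; e = 16.8 − 13.8 = 3
x=7: ŷ = 9 + 1.6·7 = 20.2; e = 19.7 − 20.2 = -0.5
x=9: ŷ = 9 + 1.6·9 = 23.4; e = 25.4 − 23.4 = 2
x=12: ŷ = 9 + 1.6·12 = 28.2; e = 26.2 − 28.2 = -2
x=13: ŷ = 9 + 1.6·13 = 29.8; e = 30.3 − 29.8 = 0.5
SSE = 9 + 9 + 0.25 + 4 + 4 + 0.25 = 26.5
s = √(26.5/4) = √6.625 ≈ 2.574

s = 2.574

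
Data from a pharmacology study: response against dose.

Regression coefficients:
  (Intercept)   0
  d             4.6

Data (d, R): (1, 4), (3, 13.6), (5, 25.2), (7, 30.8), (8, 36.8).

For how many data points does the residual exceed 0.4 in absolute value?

3

d=1: R̂ = 4.6·1 = 4.6; e = 4 − 4.6 = -0.6
d=3: R̂ = 4.6·3 = 13.8; e = 13.6 − 13.8 = -0.2
d=5: R̂ = 4.6·5 = 23; e = 25.2 − 23 = 2.2
d=7: R̂ = 4.6·7 = 32.2; e = 30.8 − 32.2 = -1.4
d=8: R̂ = 4.6·8 = 36.8; e = 36.8 − 36.8 = 0
|e| > 0.4: d=1 (|e|=0.6), d=5 (|e|=2.2), d=7 (|e|=1.4) → 3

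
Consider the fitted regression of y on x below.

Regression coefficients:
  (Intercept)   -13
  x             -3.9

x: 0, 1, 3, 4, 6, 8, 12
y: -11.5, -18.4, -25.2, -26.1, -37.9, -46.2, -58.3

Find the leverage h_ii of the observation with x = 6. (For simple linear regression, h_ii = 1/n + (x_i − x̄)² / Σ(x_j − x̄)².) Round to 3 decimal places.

x̄ = (0 + 1 + 3 + 4 + 6 + 8 + 12)/7 = 4.85714
Σ(x − x̄)² = 23.5918 + 14.8776 + 3.44898 + 0.734694 + 1.30612 + 9.87755 + 51.0204 = 104.857
h = 1/7 + (1.14286)²/104.857 = 0.142857 + 0.0124562 = 0.155

h = 0.155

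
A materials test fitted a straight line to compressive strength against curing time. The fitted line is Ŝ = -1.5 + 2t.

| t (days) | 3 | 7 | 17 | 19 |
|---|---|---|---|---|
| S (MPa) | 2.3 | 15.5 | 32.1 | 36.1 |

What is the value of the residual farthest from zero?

t=3: Ŝ = -1.5 + 2·3 = 4.5; r = 2.3 − 4.5 = -2.2
t=7: Ŝ = -1.5 + 2·7 = 12.5; r = 15.5 − 12.5 = 3
t=17: Ŝ = -1.5 + 2·17 = 32.5; r = 32.1 − 32.5 = -0.4
t=19: Ŝ = -1.5 + 2·19 = 36.5; r = 36.1 − 36.5 = -0.4
Largest |r| is 3 at t = 7, residual 3.

r = 3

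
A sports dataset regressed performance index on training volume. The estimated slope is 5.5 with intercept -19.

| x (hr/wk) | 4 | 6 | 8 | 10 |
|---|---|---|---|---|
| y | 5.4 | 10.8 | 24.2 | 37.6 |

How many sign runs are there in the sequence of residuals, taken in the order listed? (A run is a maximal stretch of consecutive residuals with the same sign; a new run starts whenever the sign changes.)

x=4: ŷ = -19 + 5.5·4 = 3; r = 5.4 − 3 = 2.4
x=6: ŷ = -19 + 5.5·6 = 14; r = 10.8 − 14 = -3.2
x=8: ŷ = -19 + 5.5·8 = 25; r = 24.2 − 25 = -0.8
x=10: ŷ = -19 + 5.5·10 = 36; r = 37.6 − 36 = 1.6
Signs: + − − +
Runs: +×1, −×2, +×1 → 3

3 runs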